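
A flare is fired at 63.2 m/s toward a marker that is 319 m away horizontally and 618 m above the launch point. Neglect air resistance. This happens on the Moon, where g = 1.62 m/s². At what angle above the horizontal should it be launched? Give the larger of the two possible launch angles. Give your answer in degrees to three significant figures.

Trajectory: y = x tanθ − g x² (1 + tan²θ)/(2v₀²). With x = 319, y = 618, v₀ = 63.2, g = 1.62:
20.64 tan²θ − 319 tanθ + (638.6) = 0.
tanθ = [319 ± √(319² − 4 × 20.64 × (638.6))] / (2 × 20.64) = (319 ± 221.5) / 41.27, giving tanθ = 2.363 or 13.09.
θ = 67.07° or 85.63°; the larger is 85.63°.

85.6°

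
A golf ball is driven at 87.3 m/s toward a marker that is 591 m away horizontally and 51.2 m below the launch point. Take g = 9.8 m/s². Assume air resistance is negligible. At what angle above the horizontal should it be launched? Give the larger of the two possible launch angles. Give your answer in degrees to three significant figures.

Trajectory: y = x tanθ − g x² (1 + tan²θ)/(2v₀²). With x = 591, y = −51.2, v₀ = 87.3, g = 9.80:
224.6 tan²θ − 591 tanθ + (173.4) = 0.
tanθ = [591 ± √(591² − 4 × 224.6 × (173.4))] / (2 × 224.6) = (591 ± 439.9) / 449.1, giving tanθ = 0.3363 or 2.295.
θ = 18.59° or 66.46°; the larger is 66.46°.

66.5°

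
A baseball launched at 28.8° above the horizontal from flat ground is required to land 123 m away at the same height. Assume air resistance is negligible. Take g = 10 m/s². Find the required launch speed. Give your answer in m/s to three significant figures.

38.2 m/s

From R = (v₀² / g) sin 2θ: v₀ = √(gR / sin 2θ).
v₀ = √(10.0 × 123 / sin 57.60°) = √(1230 / 0.8443) = √1456.8 = 38.17 m/s.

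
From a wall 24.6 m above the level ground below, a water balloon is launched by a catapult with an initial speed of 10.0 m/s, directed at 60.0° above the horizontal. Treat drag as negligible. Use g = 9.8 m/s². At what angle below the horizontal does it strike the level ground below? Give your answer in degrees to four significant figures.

78.04°

Horizontal component vₓ = 10.00 cos 60.0° = 5.000 m/s; vertical v_y0 = 10.00 sin 60.0° = 8.660 m/s.
The projectile lands when y = 24.6 + (8.660) t − ½·9.80·t² = 0. Positive root: t = (8.660 + √(8.660² + 2·9.80·24.6)) / 9.80 = (8.660 + 23.60) / 9.80 = 3.292 s.
At impact: v_y = v_y0 − g t = −23.60 m/s; vₓ = 5.000 m/s.
Angle below horizontal: arctan(|v_y|/vₓ) = arctan(23.60/5.000) = 78.04°.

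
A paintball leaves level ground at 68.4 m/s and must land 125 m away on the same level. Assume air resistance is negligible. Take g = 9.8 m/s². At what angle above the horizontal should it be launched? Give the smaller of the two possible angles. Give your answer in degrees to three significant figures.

From R = (v₀²/g) sin 2θ: sin 2θ = 9.80 × 125 / 4678.6 = 0.2618.
2θ = 15.18° or 180° − 15.18° = 164.8°, so θ = 7.589° or 82.41°.
The smaller angle is 7.589°.

7.59°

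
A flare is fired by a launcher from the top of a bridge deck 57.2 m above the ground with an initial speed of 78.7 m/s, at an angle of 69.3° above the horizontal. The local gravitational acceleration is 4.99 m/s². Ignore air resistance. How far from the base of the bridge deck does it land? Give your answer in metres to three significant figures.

842 m

vₓ = 78.70 cos 69.3° = 27.82 m/s; v_y0 = 78.70 sin 69.3° = 73.62 m/s.
The projectile lands when y = 57.2 + (73.62) t − ½·4.99·t² = 0. Positive root: t = (73.62 + √(73.62² + 2·4.99·57.2)) / 4.99 = (73.62 + 77.40) / 4.99 = 30.26 s.
Horizontal distance: R = vₓ t = 27.82 × 30.26 = 841.9 m.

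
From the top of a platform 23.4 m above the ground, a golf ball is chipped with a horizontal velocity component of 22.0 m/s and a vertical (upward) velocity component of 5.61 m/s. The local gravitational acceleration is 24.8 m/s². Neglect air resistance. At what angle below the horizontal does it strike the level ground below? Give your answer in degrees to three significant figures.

Vertical motion (up positive, ground at y = 0): 12.40 t² − (5.610) t − 23.4 = 0, so t = (5.610 + √(5.610² + 2·24.8·23.4)) / 24.8 = (5.610 + 34.53) / 24.8 = 1.618 s.
At impact: v_y = v_y0 − g t = −34.53 m/s; vₓ = 22.00 m/s.
Angle below horizontal: arctan(|v_y|/vₓ) = arctan(34.53/22.00) = 57.50°.

57.5°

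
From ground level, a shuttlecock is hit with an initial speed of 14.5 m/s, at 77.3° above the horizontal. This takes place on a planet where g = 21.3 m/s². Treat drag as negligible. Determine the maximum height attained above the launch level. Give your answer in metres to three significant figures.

Components: vₓ = 14.50 cos 77.3° = 3.188 m/s, v_y0 = 14.50 sin 77.3° = 14.15 m/s.
At the apex v_y = 0, so H = v_y0²/(2g) = 14.15²/42.60 = 4.697 m.

4.70 m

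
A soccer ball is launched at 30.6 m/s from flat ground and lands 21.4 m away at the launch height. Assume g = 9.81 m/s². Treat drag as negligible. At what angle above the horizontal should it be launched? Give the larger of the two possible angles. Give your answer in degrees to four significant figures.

83.52°

Level-ground range R = v₀² sin(2θ)/g ⇒ sin(2θ) = gR/v₀² = 9.81 × 21.4 / 30.6² = 0.2242.
2θ = 12.96° or 180° − 12.96° = 167.0°, so θ = 6.478° or 83.52°.
The larger angle is 83.52°.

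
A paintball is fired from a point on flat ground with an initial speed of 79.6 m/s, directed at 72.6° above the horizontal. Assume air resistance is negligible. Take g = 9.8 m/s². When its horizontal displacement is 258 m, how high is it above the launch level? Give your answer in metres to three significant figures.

248 m

Resolve: vₓ = 79.60 cos 72.6° = 23.80 m/s and v_y0 = 79.60 sin 72.6° = 75.96 m/s.
At x = 258 m, t = x/vₓ = 258/23.80 = 10.84 s.
Height: y = v_y0 t − ½ g t² = 75.96 × 10.84 − 4.900 × 10.84² = 823.3 − 575.6 = 247.6 m.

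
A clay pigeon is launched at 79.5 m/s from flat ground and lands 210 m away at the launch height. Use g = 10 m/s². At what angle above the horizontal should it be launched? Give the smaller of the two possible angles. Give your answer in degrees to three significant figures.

Level-ground range R = v₀² sin(2θ)/g ⇒ sin(2θ) = gR/v₀² = 10.0 × 210 / 79.5² = 0.3323.
2θ = 19.41° or 180° − 19.41° = 160.6°, so θ = 9.703° or 80.30°.
The smaller angle is 9.703°.

9.70°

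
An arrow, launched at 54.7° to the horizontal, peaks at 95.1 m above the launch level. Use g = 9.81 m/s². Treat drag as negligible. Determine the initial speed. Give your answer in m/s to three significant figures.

At the peak v_y = 0, so v_y0 = √(2gH) = √(2 × 9.81 × 95.1) = 43.20 m/s.
v_y0 = v₀ sin θ ⇒ v₀ = 43.20 / sin 54.7° = 52.93 m/s.

52.9 m/s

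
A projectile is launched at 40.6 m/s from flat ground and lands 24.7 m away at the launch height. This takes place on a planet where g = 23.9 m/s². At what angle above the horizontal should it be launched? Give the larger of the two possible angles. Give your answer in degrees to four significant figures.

From R = (v₀²/g) sin 2θ: sin 2θ = 23.9 × 24.7 / 1648.4 = 0.3581.
2θ = 20.99° or 180° − 20.99° = 159.0°, so θ = 10.49° or 79.51°.
The larger angle is 79.51°.

79.51°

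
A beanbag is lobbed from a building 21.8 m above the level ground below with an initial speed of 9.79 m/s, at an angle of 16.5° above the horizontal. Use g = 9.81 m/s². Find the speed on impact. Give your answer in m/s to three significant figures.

22.9 m/s

Resolve: vₓ = 9.790 cos 16.5° = 9.387 m/s and v_y0 = 9.790 sin 16.5° = 2.781 m/s.
With up positive and y = 0 at the ground: y(t) = 21.8 + (2.781) t − 4.905 t². Setting y = 0 and taking the positive root: t = [2.781 + √(2.781² + 2·9.81·21.8)] / 9.81 = (2.781 + 20.87) / 9.81 = 2.411 s.
Vertical velocity at impact: v_y = v_y0 − g t = 2.781 − 9.81 × 2.411 = −20.87 m/s.
Speed: |v| = √(vₓ² + v_y²) = √(9.387² + 20.87²) = 22.88 m/s.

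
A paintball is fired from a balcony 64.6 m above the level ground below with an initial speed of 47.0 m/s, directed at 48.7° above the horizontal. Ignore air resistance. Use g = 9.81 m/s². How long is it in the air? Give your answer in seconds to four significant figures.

8.711 s

Resolve: vₓ = 47.00 cos 48.7° = 31.02 m/s and v_y0 = 47.00 sin 48.7° = 35.31 m/s.
With up positive and y = 0 at the ground: y(t) = 64.6 + (35.31) t − 4.905 t². Setting y = 0 and taking the positive root: t = [35.31 + √(35.31² + 2·9.81·64.6)] / 9.81 = (35.31 + 50.14) / 9.81 = 8.711 s.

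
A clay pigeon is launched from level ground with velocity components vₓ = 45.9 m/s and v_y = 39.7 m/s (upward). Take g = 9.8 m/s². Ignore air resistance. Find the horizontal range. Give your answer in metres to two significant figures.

370 m

Time aloft: T = 2 v_y0 / g = 2 × 39.70 / 9.80 = 8.102 s.
Horizontal distance R = vₓ T = 45.90 × 8.102 = 371.9 m.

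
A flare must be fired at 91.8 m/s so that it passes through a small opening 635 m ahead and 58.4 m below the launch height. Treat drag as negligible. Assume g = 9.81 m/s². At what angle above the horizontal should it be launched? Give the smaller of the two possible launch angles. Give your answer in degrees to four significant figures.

Trajectory: y = x tanθ − g x² (1 + tan²θ)/(2v₀²). With x = 635, y = −58.4, v₀ = 91.8, g = 9.81:
234.7 tan²θ − 635 tanθ + (176.3) = 0.
tanθ = [635 ± √(635² − 4 × 234.7 × (176.3))] / (2 × 234.7) = (635 ± 487.6) / 469.4, giving tanθ = 0.3141 or 2.392.
θ = 17.44° or 67.31°; the smaller is 17.44°.

17.44°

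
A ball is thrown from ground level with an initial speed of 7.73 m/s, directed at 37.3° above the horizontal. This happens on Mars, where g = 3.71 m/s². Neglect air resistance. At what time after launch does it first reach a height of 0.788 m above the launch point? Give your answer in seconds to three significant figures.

0.181 s

Components: vₓ = 7.730 cos 37.3° = 6.149 m/s, v_y0 = 7.730 sin 37.3° = 4.684 m/s.
Require v_y0 t − ½ g t² = 0.788, i.e. 1.855 t² − 4.684 t + 0.788 = 0.
t = [4.684 ± √(4.684² − 2·3.71·0.788)] / 3.71 = (4.684 ± 4.012) / 3.71, so t = 0.1812 s or t = 2.344 s.
The first (ascending) time is 0.1812 s.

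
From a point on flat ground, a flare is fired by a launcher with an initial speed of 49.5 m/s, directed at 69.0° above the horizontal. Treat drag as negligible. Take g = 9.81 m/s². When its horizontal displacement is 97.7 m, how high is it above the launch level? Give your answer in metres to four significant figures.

Horizontal component vₓ = 49.50 cos 69.0° = 17.74 m/s; vertical v_y0 = 49.50 sin 69.0° = 46.21 m/s.
At x = 97.7 m, t = x/vₓ = 97.7/17.74 = 5.508 s.
Height: y = v_y0 t − ½ g t² = 46.21 × 5.508 − 4.905 × 5.508² = 254.5 − 148.8 = 105.7 m.

105.7 m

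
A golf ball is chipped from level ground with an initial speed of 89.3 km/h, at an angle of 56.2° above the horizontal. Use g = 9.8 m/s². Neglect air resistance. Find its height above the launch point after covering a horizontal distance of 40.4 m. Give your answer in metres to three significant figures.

18.3 m

Convert: 89.3 km/h = 89.3/3.6 = 24.81 m/s.
Resolve: vₓ = 24.81 cos 56.2° = 13.80 m/s and v_y0 = 24.81 sin 56.2° = 20.61 m/s.
x = vₓ t ⇒ t = 40.4/13.80 = 2.928 s.
Height: y = v_y0 t − ½ g t² = 20.61 × 2.928 − 4.900 × 2.928² = 60.35 − 42.00 = 18.35 m.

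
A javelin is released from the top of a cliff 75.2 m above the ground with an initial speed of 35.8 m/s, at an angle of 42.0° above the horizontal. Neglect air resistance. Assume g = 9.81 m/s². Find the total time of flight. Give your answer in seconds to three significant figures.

7.06 s

Resolve: vₓ = 35.80 cos 42.0° = 26.60 m/s and v_y0 = 35.80 sin 42.0° = 23.95 m/s.
With up positive and y = 0 at the ground: y(t) = 75.2 + (23.95) t − 4.905 t². Setting y = 0 and taking the positive root: t = [23.95 + √(23.95² + 2·9.81·75.2)] / 9.81 = (23.95 + 45.27) / 9.81 = 7.056 s.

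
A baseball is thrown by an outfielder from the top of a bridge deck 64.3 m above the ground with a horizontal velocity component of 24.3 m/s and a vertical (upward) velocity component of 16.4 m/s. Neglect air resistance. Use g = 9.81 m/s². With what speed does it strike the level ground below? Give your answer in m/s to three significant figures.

46.1 m/s

The projectile lands when y = 64.3 + (16.40) t − ½·9.81·t² = 0. Positive root: t = (16.40 + √(16.40² + 2·9.81·64.3)) / 9.81 = (16.40 + 39.12) / 9.81 = 5.660 s.
Vertical velocity at impact: v_y = v_y0 − g t = 16.40 − 9.81 × 5.660 = −39.12 m/s.
Speed: |v| = √(vₓ² + v_y²) = √(24.30² + 39.12²) = 46.05 m/s.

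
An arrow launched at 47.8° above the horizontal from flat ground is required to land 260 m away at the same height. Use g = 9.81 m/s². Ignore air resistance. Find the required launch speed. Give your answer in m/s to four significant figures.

50.62 m/s

On level ground R = v₀² sin 2θ / g ⇒ v₀ = √(gR / sin 2θ).
v₀ = √(9.81 × 260 / sin 95.60°) = √(2551 / 0.9952) = √2562.8 = 50.62 m/s.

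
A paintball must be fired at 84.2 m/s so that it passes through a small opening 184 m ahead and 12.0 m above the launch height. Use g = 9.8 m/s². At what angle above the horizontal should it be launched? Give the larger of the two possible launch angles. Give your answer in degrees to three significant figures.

82.6°

Trajectory: y = x tanθ − g x² (1 + tan²θ)/(2v₀²). With x = 184, y = 12.0, v₀ = 84.2, g = 9.80:
23.40 tan²θ − 184 tanθ + (35.40) = 0.
tanθ = [184 ± √(184² − 4 × 23.40 × (35.40))] / (2 × 23.40) = (184 ± 174.8) / 46.80, giving tanθ = 0.1973 or 7.666.
θ = 11.16° or 82.57°; the larger is 82.57°.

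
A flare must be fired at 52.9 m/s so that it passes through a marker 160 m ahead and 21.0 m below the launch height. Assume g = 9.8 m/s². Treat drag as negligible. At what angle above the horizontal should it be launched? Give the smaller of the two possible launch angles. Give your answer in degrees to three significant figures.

8.85°

Trajectory: y = x tanθ − g x² (1 + tan²θ)/(2v₀²). With x = 160, y = −21.0, v₀ = 52.9, g = 9.80:
44.83 tan²θ − 160 tanθ + (23.83) = 0.
tanθ = [160 ± √(160² − 4 × 44.83 × (23.83))] / (2 × 44.83) = (160 ± 146.0) / 89.65, giving tanθ = 0.1557 or 3.414.
θ = 8.850° or 73.67°; the smaller is 8.850°.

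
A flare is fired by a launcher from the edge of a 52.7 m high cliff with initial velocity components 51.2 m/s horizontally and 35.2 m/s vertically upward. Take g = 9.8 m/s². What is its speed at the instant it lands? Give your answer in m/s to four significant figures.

69.95 m/s

The projectile lands when y = 52.7 + (35.20) t − ½·9.80·t² = 0. Positive root: t = (35.20 + √(35.20² + 2·9.80·52.7)) / 9.80 = (35.20 + 47.67) / 9.80 = 8.456 s.
Vertical velocity at impact: v_y = v_y0 − g t = 35.20 − 9.80 × 8.456 = −47.67 m/s.
Speed: |v| = √(vₓ² + v_y²) = √(51.20² + 47.67²) = 69.95 m/s.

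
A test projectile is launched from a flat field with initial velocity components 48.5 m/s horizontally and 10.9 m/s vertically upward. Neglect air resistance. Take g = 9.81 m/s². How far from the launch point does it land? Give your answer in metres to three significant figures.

108 m

Flight time T = 2 v_y0 / g = 2.222 s.
Range: R = vₓ T = 48.50 × 2.222 = 107.8 m.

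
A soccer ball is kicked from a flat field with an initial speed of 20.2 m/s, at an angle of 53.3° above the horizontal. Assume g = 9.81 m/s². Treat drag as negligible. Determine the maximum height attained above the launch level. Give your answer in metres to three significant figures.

Horizontal component vₓ = 20.20 cos 53.3° = 12.07 m/s; vertical v_y0 = 20.20 sin 53.3° = 16.20 m/s.
Peak height H = v_y0² / (2g) = 262.31 / 19.62 = 13.37 m.

13.4 m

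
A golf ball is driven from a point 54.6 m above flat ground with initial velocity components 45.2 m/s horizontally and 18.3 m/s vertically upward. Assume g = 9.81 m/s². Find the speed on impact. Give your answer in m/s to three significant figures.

58.7 m/s

Vertical motion (up positive, ground at y = 0): 4.905 t² − (18.30) t − 54.6 = 0, so t = (18.30 + √(18.30² + 2·9.81·54.6)) / 9.81 = (18.30 + 37.50) / 9.81 = 5.688 s.
Vertical velocity at impact: v_y = v_y0 − g t = 18.30 − 9.81 × 5.688 = −37.50 m/s.
Speed: |v| = √(vₓ² + v_y²) = √(45.20² + 37.50²) = 58.73 m/s.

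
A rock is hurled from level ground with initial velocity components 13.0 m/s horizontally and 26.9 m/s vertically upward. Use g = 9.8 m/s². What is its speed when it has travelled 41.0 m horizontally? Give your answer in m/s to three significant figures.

13.6 m/s

Time to reach x = 41.0 m: t = x/vₓ = 41.0/13.00 = 3.154 s.
Vertical velocity there: v_y = v_y0 − g t = 26.90 − 9.80 × 3.154 = −4.008 m/s.
Speed: √(vₓ² + v_y²) = √(13.00² + 4.008²) = 13.60 m/s.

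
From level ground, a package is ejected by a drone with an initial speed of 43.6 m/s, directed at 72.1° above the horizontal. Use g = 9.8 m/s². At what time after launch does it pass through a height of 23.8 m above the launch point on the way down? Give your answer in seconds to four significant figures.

7.848 s

Components: vₓ = 43.60 cos 72.1° = 13.40 m/s, v_y0 = 43.60 sin 72.1° = 41.49 m/s.
Height y(t) = 41.49 t − 4.900 t² = 23.8 gives 4.900 t² − 41.49 t + 23.8 = 0.
Quadratic formula: t = (41.49 ± √1254.9) / 9.80 = (41.49 ± 35.42) / 9.80 → t = 0.6189 s or 7.848 s.
The descending-branch root is 7.848 s.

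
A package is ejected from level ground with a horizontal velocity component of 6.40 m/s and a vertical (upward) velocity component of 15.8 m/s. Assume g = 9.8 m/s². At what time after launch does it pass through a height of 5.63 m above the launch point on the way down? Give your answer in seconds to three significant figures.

Height y(t) = 15.80 t − 4.900 t² = 5.63 gives 4.900 t² − 15.80 t + 5.63 = 0.
Quadratic formula: t = (15.80 ± √139.29) / 9.80 = (15.80 ± 11.80) / 9.80 → t = 0.4079 s or 2.817 s.
The descending-branch root is 2.817 s.

2.82 s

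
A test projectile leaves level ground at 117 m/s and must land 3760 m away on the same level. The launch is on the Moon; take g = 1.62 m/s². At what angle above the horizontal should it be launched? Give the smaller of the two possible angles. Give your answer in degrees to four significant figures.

13.21°

From R = (v₀²/g) sin 2θ: sin 2θ = 1.62 × 3760 / 13689 = 0.4450.
2θ = 26.42° or 180° − 26.42° = 153.6°, so θ = 13.21° or 76.79°.
The smaller angle is 13.21°.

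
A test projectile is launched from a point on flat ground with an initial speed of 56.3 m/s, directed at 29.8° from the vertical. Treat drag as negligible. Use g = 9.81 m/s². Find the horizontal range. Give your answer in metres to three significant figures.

279 m

Horizontal component vₓ = 56.30 sin 29.8° = 27.98 m/s; vertical v_y0 = 56.30 cos 29.8° = 48.86 m/s.
Time aloft: T = 2 v_y0 / g = 2 × 48.86 / 9.81 = 9.960 s.
Range: R = vₓ T = 27.98 × 9.960 = 278.7 m.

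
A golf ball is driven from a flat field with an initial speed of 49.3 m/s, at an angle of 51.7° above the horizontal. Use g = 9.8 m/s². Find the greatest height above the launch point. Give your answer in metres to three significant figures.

vₓ = 49.30 cos 51.7° = 30.56 m/s; v_y0 = 49.30 sin 51.7° = 38.69 m/s.
Peak height H = v_y0² / (2g) = 1496.9 / 19.60 = 76.37 m.

76.4 m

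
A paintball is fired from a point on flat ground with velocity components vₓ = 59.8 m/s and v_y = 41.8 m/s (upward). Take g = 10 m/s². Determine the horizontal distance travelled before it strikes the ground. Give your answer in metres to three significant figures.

Flight time T = 2 v_y0 / g = 8.360 s.
Range: R = vₓ T = 59.80 × 8.360 = 499.9 m.

500 m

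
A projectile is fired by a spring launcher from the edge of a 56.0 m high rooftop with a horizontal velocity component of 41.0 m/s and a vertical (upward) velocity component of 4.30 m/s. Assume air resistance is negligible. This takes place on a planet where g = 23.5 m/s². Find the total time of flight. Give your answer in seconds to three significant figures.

2.37 s

Vertical motion (up positive, ground at y = 0): 11.75 t² − (4.300) t − 56.0 = 0, so t = (4.300 + √(4.300² + 2·23.5·56.0)) / 23.5 = (4.300 + 51.48) / 23.5 = 2.374 s.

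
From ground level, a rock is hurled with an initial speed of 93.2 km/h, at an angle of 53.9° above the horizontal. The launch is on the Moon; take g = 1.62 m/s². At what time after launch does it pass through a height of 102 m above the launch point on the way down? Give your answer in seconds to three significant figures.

Convert: 93.2 km/h = 93.2/3.6 = 25.89 m/s.
Components: vₓ = 25.89 cos 53.9° = 15.25 m/s, v_y0 = 25.89 sin 53.9° = 20.92 m/s.
Require v_y0 t − ½ g t² = 102, i.e. 0.8100 t² − 20.92 t + 102 = 0.
Quadratic formula: t = (20.92 ± √107.08) / 1.62 = (20.92 ± 10.35) / 1.62 → t = 6.525 s or 19.30 s.
The descending-branch root is 19.30 s.

19.3 s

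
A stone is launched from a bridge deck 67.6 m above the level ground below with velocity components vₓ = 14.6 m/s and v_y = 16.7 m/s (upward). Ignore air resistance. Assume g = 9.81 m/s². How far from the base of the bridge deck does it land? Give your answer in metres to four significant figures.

84.48 m

Vertical motion (up positive, ground at y = 0): 4.905 t² − (16.70) t − 67.6 = 0, so t = (16.70 + √(16.70² + 2·9.81·67.6)) / 9.81 = (16.70 + 40.06) / 9.81 = 5.786 s.
Horizontal distance: R = vₓ t = 14.60 × 5.786 = 84.48 m.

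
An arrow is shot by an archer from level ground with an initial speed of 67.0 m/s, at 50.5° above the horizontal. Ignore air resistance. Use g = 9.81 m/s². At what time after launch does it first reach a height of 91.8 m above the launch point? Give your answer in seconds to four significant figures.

2.260 s

Horizontal component vₓ = 67.00 cos 50.5° = 42.62 m/s; vertical v_y0 = 67.00 sin 50.5° = 51.70 m/s.
Set y = v_y0 t − ½ g t² = 91.8: 4.905 t² − 51.70 t + 91.8 = 0.
Quadratic formula: t = (51.70 ± √871.65) / 9.81 = (51.70 ± 29.52) / 9.81 → t = 2.260 s or 8.280 s.
The first (ascending) time is 2.260 s.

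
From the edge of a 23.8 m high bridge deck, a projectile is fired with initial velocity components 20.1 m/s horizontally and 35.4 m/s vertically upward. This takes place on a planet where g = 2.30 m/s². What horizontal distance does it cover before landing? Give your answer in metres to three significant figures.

Vertical motion (up positive, ground at y = 0): 1.150 t² − (35.40) t − 23.8 = 0, so t = (35.40 + √(35.40² + 2·2.30·23.8)) / 2.30 = (35.40 + 36.91) / 2.30 = 31.44 s.
Horizontal distance: R = vₓ t = 20.10 × 31.44 = 632.0 m.

632 m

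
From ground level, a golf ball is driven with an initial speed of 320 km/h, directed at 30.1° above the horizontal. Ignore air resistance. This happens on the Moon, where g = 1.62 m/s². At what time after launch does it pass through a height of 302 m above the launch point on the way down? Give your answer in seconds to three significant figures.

Convert: 320 km/h = 320/3.6 = 88.89 m/s.
Horizontal component vₓ = 88.89 cos 30.1° = 76.90 m/s; vertical v_y0 = 88.89 sin 30.1° = 44.58 m/s.
Set y = v_y0 t − ½ g t² = 302: 0.8100 t² − 44.58 t + 302 = 0.
Quadratic formula: t = (44.58 ± √1008.8) / 1.62 = (44.58 ± 31.76) / 1.62 → t = 7.912 s or 47.12 s.
The descending-branch root is 47.12 s.

47.1 s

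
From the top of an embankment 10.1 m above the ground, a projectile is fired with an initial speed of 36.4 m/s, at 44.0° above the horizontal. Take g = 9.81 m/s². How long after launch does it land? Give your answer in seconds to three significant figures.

Components: vₓ = 36.40 cos 44.0° = 26.18 m/s, v_y0 = 36.40 sin 44.0° = 25.29 m/s.
The projectile lands when y = 10.1 + (25.29) t − ½·9.81·t² = 0. Positive root: t = (25.29 + √(25.29² + 2·9.81·10.1)) / 9.81 = (25.29 + 28.94) / 9.81 = 5.528 s.

5.53 s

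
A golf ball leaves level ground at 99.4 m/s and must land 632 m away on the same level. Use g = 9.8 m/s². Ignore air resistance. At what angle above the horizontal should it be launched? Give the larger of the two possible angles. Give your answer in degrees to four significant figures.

70.59°

R = v₀² sin 2θ / g gives sin 2θ = gR/v₀² = 9.80·632/99.4² = 0.6269.
2θ = 38.82° or 180° − 38.82° = 141.2°, so θ = 19.41° or 70.59°.
The larger angle is 70.59°.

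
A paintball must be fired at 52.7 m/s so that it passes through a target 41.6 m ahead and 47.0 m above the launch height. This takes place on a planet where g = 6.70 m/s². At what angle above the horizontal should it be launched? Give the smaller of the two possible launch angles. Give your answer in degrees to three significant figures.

51.6°

Trajectory: y = x tanθ − g x² (1 + tan²θ)/(2v₀²). With x = 41.6, y = 47.0, v₀ = 52.7, g = 6.70:
2.087 tan²θ − 41.6 tanθ + (49.09) = 0.
tanθ = [41.6 ± √(41.6² − 4 × 2.087 × (49.09))] / (2 × 2.087) = (41.6 ± 36.34) / 4.175, giving tanθ = 1.260 or 18.67.
θ = 51.55° or 86.93°; the smaller is 51.55°.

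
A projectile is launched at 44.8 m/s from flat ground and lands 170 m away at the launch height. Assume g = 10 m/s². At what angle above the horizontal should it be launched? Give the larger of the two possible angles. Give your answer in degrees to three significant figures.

61.1°

From R = (v₀²/g) sin 2θ: sin 2θ = 10.0 × 170 / 2007.0 = 0.8470.
2θ = 57.89° or 180° − 57.89° = 122.1°, so θ = 28.94° or 61.06°.
The larger angle is 61.06°.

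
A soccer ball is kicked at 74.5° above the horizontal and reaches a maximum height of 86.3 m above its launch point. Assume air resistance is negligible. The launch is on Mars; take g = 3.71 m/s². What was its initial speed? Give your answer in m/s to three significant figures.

26.3 m/s

At the peak v_y = 0, so v_y0 = √(2gH) = √(2 × 3.71 × 86.3) = 25.31 m/s.
v_y0 = v₀ sin θ ⇒ v₀ = 25.31 / sin 74.5° = 26.26 m/s.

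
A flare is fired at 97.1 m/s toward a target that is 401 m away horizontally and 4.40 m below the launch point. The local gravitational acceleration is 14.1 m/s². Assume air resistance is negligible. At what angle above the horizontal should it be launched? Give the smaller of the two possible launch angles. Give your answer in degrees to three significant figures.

Trajectory: y = x tanθ − g x² (1 + tan²θ)/(2v₀²). With x = 401, y = −4.40, v₀ = 97.1, g = 14.1:
120.2 tan²θ − 401 tanθ + (115.8) = 0.
tanθ = [401 ± √(401² − 4 × 120.2 × (115.8))] / (2 × 120.2) = (401 ± 324.2) / 240.5, giving tanθ = 0.3195 or 3.016.
θ = 17.72° or 71.65°; the smaller is 17.72°.

17.7°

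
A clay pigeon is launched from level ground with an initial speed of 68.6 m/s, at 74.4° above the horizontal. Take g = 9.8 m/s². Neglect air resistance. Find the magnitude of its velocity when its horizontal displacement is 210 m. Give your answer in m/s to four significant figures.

49.08 m/s

Horizontal component vₓ = 68.60 cos 74.4° = 18.45 m/s; vertical v_y0 = 68.60 sin 74.4° = 66.07 m/s.
x = vₓ t ⇒ t = 210/18.45 = 11.38 s.
Vertical velocity there: v_y = v_y0 − g t = 66.07 − 9.80 × 11.38 = −45.48 m/s.
Speed: √(vₓ² + v_y²) = √(18.45² + 45.48²) = 49.08 m/s.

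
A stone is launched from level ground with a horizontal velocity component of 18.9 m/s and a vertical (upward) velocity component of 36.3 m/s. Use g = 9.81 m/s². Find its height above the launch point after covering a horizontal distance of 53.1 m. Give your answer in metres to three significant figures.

63.3 m

Time to reach x = 53.1 m: t = x/vₓ = 53.1/18.90 = 2.810 s.
Height: y = v_y0 t − ½ g t² = 36.30 × 2.810 − 4.905 × 2.810² = 102.0 − 38.72 = 63.27 m.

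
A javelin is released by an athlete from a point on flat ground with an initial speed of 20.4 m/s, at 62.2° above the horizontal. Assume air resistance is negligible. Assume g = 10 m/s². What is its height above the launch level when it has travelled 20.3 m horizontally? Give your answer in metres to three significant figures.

Components: vₓ = 20.40 cos 62.2° = 9.514 m/s, v_y0 = 20.40 sin 62.2° = 18.05 m/s.
x = vₓ t ⇒ t = 20.3/9.514 = 2.134 s.
Height: y = v_y0 t − ½ g t² = 18.05 × 2.134 − 5.000 × 2.134² = 38.50 − 22.76 = 15.74 m.

15.7 m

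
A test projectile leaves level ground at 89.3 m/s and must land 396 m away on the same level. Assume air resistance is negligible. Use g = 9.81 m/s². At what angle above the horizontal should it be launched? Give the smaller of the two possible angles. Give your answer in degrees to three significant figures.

14.6°

R = v₀² sin 2θ / g gives sin 2θ = gR/v₀² = 9.81·396/89.3² = 0.4871.
2θ = 29.15° or 180° − 29.15° = 150.8°, so θ = 14.58° or 75.42°.
The smaller angle is 14.58°.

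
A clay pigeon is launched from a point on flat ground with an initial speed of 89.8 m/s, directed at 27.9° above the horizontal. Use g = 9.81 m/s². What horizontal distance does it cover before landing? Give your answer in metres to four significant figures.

679.9 m

vₓ = 89.80 cos 27.9° = 79.36 m/s; v_y0 = 89.80 sin 27.9° = 42.02 m/s.
Time aloft: T = 2 v_y0 / g = 2 × 42.02 / 9.81 = 8.567 s.
Range: R = vₓ T = 79.36 × 8.567 = 679.9 m.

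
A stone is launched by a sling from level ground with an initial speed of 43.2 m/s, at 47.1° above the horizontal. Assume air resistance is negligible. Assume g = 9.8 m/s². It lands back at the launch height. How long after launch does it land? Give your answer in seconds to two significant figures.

6.5 s

Resolve: vₓ = 43.20 cos 47.1° = 29.41 m/s and v_y0 = 43.20 sin 47.1° = 31.65 m/s.
Time of flight on level ground: T = 2 v_y0 / g = 2 × 31.65 / 9.80 = 6.458 s.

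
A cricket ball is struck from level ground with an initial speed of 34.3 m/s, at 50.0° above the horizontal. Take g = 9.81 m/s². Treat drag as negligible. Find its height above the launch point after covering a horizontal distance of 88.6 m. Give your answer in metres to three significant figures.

Resolve: vₓ = 34.30 cos 50.0° = 22.05 m/s and v_y0 = 34.30 sin 50.0° = 26.28 m/s.
At x = 88.6 m, t = x/vₓ = 88.6/22.05 = 4.019 s.
Height: y = v_y0 t − ½ g t² = 26.28 × 4.019 − 4.905 × 4.019² = 105.6 − 79.21 = 26.38 m.

26.4 m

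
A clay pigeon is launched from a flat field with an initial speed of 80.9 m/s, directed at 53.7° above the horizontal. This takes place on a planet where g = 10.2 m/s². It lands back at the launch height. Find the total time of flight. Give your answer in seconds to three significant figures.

Resolve: vₓ = 80.90 cos 53.7° = 47.89 m/s and v_y0 = 80.90 sin 53.7° = 65.20 m/s.
Time of flight on level ground: T = 2 v_y0 / g = 2 × 65.20 / 10.2 = 12.78 s.

12.8 s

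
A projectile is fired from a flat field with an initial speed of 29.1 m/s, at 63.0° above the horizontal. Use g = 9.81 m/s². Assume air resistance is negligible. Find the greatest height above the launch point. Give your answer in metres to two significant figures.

Components: vₓ = 29.10 cos 63.0° = 13.21 m/s, v_y0 = 29.10 sin 63.0° = 25.93 m/s.
Peak height H = v_y0² / (2g) = 672.28 / 19.62 = 34.26 m.

34 m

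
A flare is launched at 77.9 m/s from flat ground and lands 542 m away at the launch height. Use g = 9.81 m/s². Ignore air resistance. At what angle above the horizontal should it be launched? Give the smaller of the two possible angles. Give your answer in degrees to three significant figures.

R = v₀² sin 2θ / g gives sin 2θ = gR/v₀² = 9.81·542/77.9² = 0.8762.
2θ = 61.18° or 180° − 61.18° = 118.8°, so θ = 30.59° or 59.41°.
The smaller angle is 30.59°.

30.6°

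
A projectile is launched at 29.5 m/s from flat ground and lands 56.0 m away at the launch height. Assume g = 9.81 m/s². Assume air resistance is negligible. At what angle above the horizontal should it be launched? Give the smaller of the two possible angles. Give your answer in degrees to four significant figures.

Level-ground range R = v₀² sin(2θ)/g ⇒ sin(2θ) = gR/v₀² = 9.81 × 56.0 / 29.5² = 0.6313.
2θ = 39.14° or 180° − 39.14° = 140.9°, so θ = 19.57° or 70.43°.
The smaller angle is 19.57°.

19.57°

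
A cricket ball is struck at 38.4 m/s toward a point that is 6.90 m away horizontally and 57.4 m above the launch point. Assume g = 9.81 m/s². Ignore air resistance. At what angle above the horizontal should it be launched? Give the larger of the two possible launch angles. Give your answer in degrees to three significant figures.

88.2°

Trajectory: y = x tanθ − g x² (1 + tan²θ)/(2v₀²). With x = 6.90, y = 57.4, v₀ = 38.4, g = 9.81:
0.1584 tan²θ − 6.90 tanθ + (57.56) = 0.
tanθ = [6.90 ± √(6.90² − 4 × 0.1584 × (57.56))] / (2 × 0.1584) = (6.90 ± 3.339) / 0.3167, giving tanθ = 11.24 or 32.33.
θ = 84.92° or 88.23°; the larger is 88.23°.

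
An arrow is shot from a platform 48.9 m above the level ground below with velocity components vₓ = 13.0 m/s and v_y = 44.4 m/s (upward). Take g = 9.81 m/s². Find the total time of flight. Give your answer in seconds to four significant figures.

10.04 s

The projectile lands when y = 48.9 + (44.40) t − ½·9.81·t² = 0. Positive root: t = (44.40 + √(44.40² + 2·9.81·48.9)) / 9.81 = (44.40 + 54.14) / 9.81 = 10.04 s.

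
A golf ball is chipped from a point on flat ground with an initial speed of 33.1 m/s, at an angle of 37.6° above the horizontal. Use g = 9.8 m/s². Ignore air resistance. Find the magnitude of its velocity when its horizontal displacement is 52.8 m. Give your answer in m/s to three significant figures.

26.2 m/s

Resolve: vₓ = 33.10 cos 37.6° = 26.22 m/s and v_y0 = 33.10 sin 37.6° = 20.20 m/s.
At x = 52.8 m, t = x/vₓ = 52.8/26.22 = 2.013 s.
Vertical velocity there: v_y = v_y0 − g t = 20.20 − 9.80 × 2.013 = 0.4649 m/s.
Speed: √(vₓ² + v_y²) = √(26.22² + 0.4649²) = 26.23 m/s.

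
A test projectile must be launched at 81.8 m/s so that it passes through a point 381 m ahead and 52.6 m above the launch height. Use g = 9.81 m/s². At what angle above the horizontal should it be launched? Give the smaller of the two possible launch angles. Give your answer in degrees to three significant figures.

25.7°

Trajectory: y = x tanθ − g x² (1 + tan²θ)/(2v₀²). With x = 381, y = 52.6, v₀ = 81.8, g = 9.81:
106.4 tan²θ − 381 tanθ + (159.0) = 0.
tanθ = [381 ± √(381² − 4 × 106.4 × (159.0))] / (2 × 106.4) = (381 ± 278.4) / 212.8, giving tanθ = 0.4823 or 3.098.
θ = 25.75° or 72.11°; the smaller is 25.75°.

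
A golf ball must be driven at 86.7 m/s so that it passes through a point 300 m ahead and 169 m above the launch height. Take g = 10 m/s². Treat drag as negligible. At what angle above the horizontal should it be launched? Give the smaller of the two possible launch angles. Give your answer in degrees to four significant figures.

43.19°

Trajectory: y = x tanθ − g x² (1 + tan²θ)/(2v₀²). With x = 300, y = 169, v₀ = 86.7, g = 10.0:
59.87 tan²θ − 300 tanθ + (228.9) = 0.
tanθ = [300 ± √(300² − 4 × 59.87 × (228.9))] / (2 × 59.87) = (300 ± 187.6) / 119.7, giving tanθ = 0.9387 or 4.073.
θ = 43.19° or 76.20°; the smaller is 43.19°.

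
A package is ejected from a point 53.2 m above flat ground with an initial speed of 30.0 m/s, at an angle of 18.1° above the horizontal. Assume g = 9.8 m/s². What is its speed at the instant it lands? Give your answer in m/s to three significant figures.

Components: vₓ = 30.00 cos 18.1° = 28.52 m/s, v_y0 = 30.00 sin 18.1° = 9.320 m/s.
With up positive and y = 0 at the ground: y(t) = 53.2 + (9.320) t − 4.900 t². Setting y = 0 and taking the positive root: t = [9.320 + √(9.320² + 2·9.80·53.2)] / 9.80 = (9.320 + 33.61) / 9.80 = 4.381 s.
Vertical velocity at impact: v_y = v_y0 − g t = 9.320 − 9.80 × 4.381 = −33.61 m/s.
Speed: |v| = √(vₓ² + v_y²) = √(28.52² + 33.61²) = 44.08 m/s.

44.1 m/s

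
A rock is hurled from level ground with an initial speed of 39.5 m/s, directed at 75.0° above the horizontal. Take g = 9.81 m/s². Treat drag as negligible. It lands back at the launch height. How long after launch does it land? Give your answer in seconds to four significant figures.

7.779 s

Resolve: vₓ = 39.50 cos 75.0° = 10.22 m/s and v_y0 = 39.50 sin 75.0° = 38.15 m/s.
Time of flight on level ground: T = 2 v_y0 / g = 2 × 38.15 / 9.81 = 7.779 s.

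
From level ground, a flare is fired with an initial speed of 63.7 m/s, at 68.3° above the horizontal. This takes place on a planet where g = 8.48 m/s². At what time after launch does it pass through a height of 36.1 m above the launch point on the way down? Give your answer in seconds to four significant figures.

Horizontal component vₓ = 63.70 cos 68.3° = 23.55 m/s; vertical v_y0 = 63.70 sin 68.3° = 59.19 m/s.
Require v_y0 t − ½ g t² = 36.1, i.e. 4.240 t² − 59.19 t + 36.1 = 0.
Quadratic formula: t = (59.19 ± √2890.7) / 8.48 = (59.19 ± 53.77) / 8.48 → t = 0.6392 s or 13.32 s.
The descending-branch root is 13.32 s.

13.32 s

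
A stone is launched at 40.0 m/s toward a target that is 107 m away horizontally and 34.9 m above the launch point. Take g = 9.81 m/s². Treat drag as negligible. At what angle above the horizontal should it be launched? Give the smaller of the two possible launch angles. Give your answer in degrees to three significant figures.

Trajectory: y = x tanθ − g x² (1 + tan²θ)/(2v₀²). With x = 107, y = 34.9, v₀ = 40.0, g = 9.81:
35.10 tan²θ − 107 tanθ + (70.00) = 0.
tanθ = [107 ± √(107² − 4 × 35.10 × (70.00))] / (2 × 35.10) = (107 ± 40.27) / 70.20, giving tanθ = 0.9506 or 2.098.
θ = 43.55° or 64.52°; the smaller is 43.55°.

43.5°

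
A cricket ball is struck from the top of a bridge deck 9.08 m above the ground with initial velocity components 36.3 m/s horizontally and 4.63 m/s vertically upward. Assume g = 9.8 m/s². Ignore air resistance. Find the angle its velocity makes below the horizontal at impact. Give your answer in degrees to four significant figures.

21.26°

Vertical motion (up positive, ground at y = 0): 4.900 t² − (4.630) t − 9.08 = 0, so t = (4.630 + √(4.630² + 2·9.80·9.08)) / 9.80 = (4.630 + 14.12) / 9.80 = 1.913 s.
At impact: v_y = v_y0 − g t = −14.12 m/s; vₓ = 36.30 m/s.
Angle below horizontal: arctan(|v_y|/vₓ) = arctan(14.12/36.30) = 21.26°.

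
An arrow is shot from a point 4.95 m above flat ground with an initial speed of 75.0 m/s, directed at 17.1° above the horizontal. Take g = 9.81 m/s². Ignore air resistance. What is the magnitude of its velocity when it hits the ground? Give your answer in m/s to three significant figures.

Components: vₓ = 75.00 cos 17.1° = 71.68 m/s, v_y0 = 75.00 sin 17.1° = 22.05 m/s.
The projectile lands when y = 4.95 + (22.05) t − ½·9.81·t² = 0. Positive root: t = (22.05 + √(22.05² + 2·9.81·4.95)) / 9.81 = (22.05 + 24.15) / 9.81 = 4.710 s.
Vertical velocity at impact: v_y = v_y0 − g t = 22.05 − 9.81 × 4.710 = −24.15 m/s.
Speed: |v| = √(vₓ² + v_y²) = √(71.68² + 24.15²) = 75.64 m/s.

75.6 m/s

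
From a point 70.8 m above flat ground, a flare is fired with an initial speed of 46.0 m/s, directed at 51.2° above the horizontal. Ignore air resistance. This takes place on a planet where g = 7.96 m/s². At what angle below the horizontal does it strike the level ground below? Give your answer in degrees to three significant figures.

59.6°

Components: vₓ = 46.00 cos 51.2° = 28.82 m/s, v_y0 = 46.00 sin 51.2° = 35.85 m/s.
With up positive and y = 0 at the ground: y(t) = 70.8 + (35.85) t − 3.980 t². Setting y = 0 and taking the positive root: t = [35.85 + √(35.85² + 2·7.96·70.8)] / 7.96 = (35.85 + 49.12) / 7.96 = 10.67 s.
At impact: v_y = v_y0 − g t = −49.12 m/s; vₓ = 28.82 m/s.
Angle below horizontal: arctan(|v_y|/vₓ) = arctan(49.12/28.82) = 59.59°.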